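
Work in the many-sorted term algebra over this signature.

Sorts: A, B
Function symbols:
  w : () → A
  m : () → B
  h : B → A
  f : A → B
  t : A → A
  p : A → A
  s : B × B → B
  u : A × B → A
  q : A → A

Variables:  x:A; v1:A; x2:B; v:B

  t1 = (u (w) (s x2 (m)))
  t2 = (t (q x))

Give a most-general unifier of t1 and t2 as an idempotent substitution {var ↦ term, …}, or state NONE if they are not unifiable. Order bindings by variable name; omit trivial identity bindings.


head clash or occurs-check failure — not unifiable

NONE (not unifiable)


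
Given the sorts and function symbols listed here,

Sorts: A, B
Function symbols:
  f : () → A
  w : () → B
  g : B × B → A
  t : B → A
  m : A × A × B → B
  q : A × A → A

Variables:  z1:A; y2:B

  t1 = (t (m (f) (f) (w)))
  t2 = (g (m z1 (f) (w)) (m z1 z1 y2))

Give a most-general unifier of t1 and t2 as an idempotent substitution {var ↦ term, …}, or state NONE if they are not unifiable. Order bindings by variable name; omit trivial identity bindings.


head clash or occurs-check failure — not unifiable

NONE (not unifiable)


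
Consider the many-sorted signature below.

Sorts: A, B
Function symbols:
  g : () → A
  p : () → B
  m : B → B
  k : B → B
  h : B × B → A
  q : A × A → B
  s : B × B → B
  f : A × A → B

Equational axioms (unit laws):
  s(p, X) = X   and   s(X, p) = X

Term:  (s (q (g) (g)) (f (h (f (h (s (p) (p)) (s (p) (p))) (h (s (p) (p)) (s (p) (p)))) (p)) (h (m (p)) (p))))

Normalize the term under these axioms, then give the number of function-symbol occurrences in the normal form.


1. (s (q (g) (g)) (f (h (f (h (s (p) (p)) (s (p) (p))) (h (s (p) (p)) (s (p) (p)))) (p)) (h (m (p)) (p))))  →  (s (q (g) (g)) (f (h (f (h (p) (s (p) (p))) (h (s (p) (p)) (s (p) (p)))) (p)) (h (m (p)) (p))))
2. (s (q (g) (g)) (f (h (f (h (p) (s (p) (p))) (h (s (p) (p)) (s (p) (p)))) (p)) (h (m (p)) (p))))  →  (s (q (g) (g)) (f (h (f (h (p) (p)) (h (s (p) (p)) (s (p) (p)))) (p)) (h (m (p)) (p))))
3. (s (q (g) (g)) (f (h (f (h (p) (p)) (h (s (p) (p)) (s (p) (p)))) (p)) (h (m (p)) (p))))  →  (s (q (g) (g)) (f (h (f (h (p) (p)) (h (p) (s (p) (p)))) (p)) (h (m (p)) (p))))
4. (s (q (g) (g)) (f (h (f (h (p) (p)) (h (p) (s (p) (p)))) (p)) (h (m (p)) (p))))  →  (s (q (g) (g)) (f (h (f (h (p) (p)) (h (p) (p))) (p)) (h (m (p)) (p))))
normal form: (s (q (g) (g)) (f (h (f (h (p) (p)) (h (p) (p))) (p)) (h (m (p)) (p))))

size = 18


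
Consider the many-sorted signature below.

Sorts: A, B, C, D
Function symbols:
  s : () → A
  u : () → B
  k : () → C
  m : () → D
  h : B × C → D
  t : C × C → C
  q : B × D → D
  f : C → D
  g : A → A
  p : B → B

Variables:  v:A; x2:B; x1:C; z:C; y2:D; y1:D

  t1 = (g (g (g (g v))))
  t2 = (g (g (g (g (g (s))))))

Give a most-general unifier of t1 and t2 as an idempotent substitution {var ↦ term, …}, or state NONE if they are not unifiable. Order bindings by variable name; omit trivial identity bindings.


{v ↦ (g (s))}


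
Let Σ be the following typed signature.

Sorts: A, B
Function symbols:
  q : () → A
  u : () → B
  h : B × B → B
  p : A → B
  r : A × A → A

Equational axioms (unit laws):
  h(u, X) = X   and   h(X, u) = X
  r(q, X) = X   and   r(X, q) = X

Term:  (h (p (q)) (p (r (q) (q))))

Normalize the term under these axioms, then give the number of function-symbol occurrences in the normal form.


1. (h (p (q)) (p (r (q) (q))))  →  (h (p (q)) (p (q)))
normal form: (h (p (q)) (p (q)))

size = 5


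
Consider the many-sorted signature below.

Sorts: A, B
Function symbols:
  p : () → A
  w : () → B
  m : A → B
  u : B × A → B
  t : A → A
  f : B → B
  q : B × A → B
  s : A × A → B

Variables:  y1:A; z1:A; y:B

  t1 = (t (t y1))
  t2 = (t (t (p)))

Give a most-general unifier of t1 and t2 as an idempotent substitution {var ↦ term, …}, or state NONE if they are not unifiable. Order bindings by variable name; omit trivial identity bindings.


{y1 ↦ (p)}


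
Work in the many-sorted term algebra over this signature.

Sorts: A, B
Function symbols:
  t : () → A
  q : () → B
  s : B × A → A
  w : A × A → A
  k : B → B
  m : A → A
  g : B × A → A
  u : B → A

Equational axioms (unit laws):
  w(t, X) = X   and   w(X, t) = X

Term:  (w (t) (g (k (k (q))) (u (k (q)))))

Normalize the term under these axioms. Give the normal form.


1. (w (t) (g (k (k (q))) (u (k (q)))))  →  (g (k (k (q))) (u (k (q))))

normal form = (g (k (k (q))) (u (k (q))))


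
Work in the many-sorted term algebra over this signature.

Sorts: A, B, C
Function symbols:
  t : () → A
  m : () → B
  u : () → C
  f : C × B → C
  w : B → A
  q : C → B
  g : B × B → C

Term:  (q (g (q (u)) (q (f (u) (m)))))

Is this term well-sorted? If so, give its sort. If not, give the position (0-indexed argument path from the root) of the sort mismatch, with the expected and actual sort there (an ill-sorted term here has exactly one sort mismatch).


      (u) : C
    (q (u)) : B
        (u) : C
        (m) : B
      (f (u) (m)) : C
    (q (f (u) (m))) : B
  (g (q (u)) (q (f (u) (m)))) : C
(q (g (q (u)) (q (f (u) (m))))) : B

well-sorted; sort = B


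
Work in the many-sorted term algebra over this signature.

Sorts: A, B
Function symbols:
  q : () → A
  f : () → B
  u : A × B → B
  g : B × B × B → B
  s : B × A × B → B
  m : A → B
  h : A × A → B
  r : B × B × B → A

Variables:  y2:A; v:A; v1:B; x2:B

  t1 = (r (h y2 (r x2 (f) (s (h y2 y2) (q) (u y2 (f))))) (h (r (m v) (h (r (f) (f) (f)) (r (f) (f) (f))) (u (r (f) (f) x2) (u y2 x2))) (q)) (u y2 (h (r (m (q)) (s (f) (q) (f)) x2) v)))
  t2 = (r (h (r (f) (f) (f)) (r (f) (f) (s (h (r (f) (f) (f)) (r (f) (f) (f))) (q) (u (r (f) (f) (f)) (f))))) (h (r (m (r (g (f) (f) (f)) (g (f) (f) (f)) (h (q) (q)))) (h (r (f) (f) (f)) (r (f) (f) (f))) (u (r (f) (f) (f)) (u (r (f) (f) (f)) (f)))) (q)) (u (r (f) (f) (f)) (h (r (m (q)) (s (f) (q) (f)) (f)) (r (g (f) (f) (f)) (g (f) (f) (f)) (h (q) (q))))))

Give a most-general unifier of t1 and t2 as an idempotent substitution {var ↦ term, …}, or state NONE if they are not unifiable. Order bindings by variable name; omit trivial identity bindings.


{v ↦ (r (g (f) (f) (f)) (g (f) (f) (f)) (h (q) (q))), x2 ↦ (f), y2 ↦ (r (f) (f) (f))}


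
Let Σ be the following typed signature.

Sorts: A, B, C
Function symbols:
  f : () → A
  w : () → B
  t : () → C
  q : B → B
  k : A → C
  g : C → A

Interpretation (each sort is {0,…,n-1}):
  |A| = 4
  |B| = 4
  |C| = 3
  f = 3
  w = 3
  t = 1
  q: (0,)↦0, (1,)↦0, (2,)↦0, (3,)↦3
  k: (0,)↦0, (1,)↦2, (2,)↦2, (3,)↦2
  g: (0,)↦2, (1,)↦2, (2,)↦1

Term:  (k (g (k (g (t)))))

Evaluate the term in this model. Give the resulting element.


  t = 1
  (g (t)) = g(1,) = 2
  (k (g (t))) = k(2,) = 2
  (g (k (g (t)))) = g(2,) = 1
  (k (g (k (g (t))))) = k(1,) = 2

value = 2


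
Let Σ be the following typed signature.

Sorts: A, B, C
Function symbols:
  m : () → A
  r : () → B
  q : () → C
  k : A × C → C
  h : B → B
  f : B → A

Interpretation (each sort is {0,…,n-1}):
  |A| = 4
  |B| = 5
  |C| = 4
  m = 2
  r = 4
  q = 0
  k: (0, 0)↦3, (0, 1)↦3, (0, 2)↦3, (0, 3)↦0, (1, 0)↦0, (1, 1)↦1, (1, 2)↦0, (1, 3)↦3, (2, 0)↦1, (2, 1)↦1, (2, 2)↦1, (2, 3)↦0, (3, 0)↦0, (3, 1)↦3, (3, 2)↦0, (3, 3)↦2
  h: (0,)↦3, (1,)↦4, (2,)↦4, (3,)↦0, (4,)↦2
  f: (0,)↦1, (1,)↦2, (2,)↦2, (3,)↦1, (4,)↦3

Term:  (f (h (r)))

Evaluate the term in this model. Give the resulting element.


  r = 4
  (h (r)) = h(4,) = 2
  (f (h (r))) = f(2,) = 2

value = 2


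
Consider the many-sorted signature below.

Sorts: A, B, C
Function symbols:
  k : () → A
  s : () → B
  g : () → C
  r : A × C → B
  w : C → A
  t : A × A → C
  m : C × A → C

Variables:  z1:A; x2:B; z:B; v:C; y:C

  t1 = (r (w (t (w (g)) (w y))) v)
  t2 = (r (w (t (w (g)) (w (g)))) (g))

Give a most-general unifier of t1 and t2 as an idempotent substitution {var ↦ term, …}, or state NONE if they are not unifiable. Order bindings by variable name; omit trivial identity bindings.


{v ↦ (g), y ↦ (g)}


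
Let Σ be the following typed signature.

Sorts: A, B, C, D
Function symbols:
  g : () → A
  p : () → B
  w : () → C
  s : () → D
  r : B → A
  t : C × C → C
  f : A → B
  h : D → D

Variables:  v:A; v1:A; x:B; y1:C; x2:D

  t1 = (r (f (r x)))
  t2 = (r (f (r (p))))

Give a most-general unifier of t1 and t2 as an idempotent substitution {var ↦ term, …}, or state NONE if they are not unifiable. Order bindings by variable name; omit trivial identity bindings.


{x ↦ (p)}


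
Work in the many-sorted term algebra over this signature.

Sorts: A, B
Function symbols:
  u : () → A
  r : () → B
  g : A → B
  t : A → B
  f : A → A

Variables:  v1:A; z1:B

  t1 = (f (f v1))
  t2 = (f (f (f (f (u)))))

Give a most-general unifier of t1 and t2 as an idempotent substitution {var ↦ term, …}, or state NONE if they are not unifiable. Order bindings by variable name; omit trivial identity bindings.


{v1 ↦ (f (f (u)))}


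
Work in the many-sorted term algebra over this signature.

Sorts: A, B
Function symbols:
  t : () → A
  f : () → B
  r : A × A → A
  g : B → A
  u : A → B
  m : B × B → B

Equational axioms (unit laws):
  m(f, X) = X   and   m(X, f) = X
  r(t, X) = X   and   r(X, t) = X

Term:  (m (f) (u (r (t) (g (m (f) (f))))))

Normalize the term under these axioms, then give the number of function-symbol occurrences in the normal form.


size = 3

1. (m (f) (u (r (t) (g (m (f) (f))))))  →  (u (r (t) (g (m (f) (f)))))
2. (u (r (t) (g (m (f) (f)))))  →  (u (g (m (f) (f))))
3. (u (g (m (f) (f))))  →  (u (g (f)))
normal form: (u (g (f)))


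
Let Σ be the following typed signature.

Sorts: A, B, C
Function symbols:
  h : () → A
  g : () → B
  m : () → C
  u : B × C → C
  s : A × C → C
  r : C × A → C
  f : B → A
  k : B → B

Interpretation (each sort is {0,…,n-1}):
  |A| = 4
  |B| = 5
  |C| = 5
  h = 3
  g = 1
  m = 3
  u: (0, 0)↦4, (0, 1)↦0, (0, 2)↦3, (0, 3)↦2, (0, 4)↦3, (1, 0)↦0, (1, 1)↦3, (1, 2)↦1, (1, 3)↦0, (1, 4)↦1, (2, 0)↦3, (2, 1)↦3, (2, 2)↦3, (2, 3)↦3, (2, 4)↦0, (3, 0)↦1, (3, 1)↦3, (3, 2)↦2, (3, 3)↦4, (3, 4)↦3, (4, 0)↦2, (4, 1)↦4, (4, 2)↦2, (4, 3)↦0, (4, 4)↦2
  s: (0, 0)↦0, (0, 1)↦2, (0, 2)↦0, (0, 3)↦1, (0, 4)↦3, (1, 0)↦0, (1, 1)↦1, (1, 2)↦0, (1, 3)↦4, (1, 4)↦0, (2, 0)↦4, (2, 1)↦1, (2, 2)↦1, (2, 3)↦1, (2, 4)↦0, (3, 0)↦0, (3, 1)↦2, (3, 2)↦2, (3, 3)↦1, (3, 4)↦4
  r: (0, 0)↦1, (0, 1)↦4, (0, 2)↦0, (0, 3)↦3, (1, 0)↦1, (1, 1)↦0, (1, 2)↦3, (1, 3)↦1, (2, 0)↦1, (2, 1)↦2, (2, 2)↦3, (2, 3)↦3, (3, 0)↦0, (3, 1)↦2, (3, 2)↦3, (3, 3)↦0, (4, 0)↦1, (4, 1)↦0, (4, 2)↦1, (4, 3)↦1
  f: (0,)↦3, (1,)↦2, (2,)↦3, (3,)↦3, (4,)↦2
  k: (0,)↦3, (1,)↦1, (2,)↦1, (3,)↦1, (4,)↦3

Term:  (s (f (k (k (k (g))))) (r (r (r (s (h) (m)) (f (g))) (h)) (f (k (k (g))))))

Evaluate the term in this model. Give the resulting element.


  g = 1
  (k (g)) = k(1,) = 1
  (k (k (g))) = k(1,) = 1
  (k (k (k (g)))) = k(1,) = 1
  (f (k (k (k (g))))) = f(1,) = 2
  h = 3
  m = 3
  (s (h) (m)) = s(3, 3) = 1
  g = 1
  (f (g)) = f(1,) = 2
  (r (s (h) (m)) (f (g))) = r(1, 2) = 3
  h = 3
  (r (r (s (h) (m)) (f (g))) (h)) = r(3, 3) = 0
  g = 1
  (k (g)) = k(1,) = 1
  (k (k (g))) = k(1,) = 1
  (f (k (k (g)))) = f(1,) = 2
  (r (r (r (s (h) (m)) (f (g))) (h)) (f (k (k (g))))) = r(0, 2) = 0
  (s (f (k (k (k (g))))) (r (r (r (s (h) (m)) (f (g))) (h)) (f (k (k (g)))))) = s(2, 0) = 4

value = 4


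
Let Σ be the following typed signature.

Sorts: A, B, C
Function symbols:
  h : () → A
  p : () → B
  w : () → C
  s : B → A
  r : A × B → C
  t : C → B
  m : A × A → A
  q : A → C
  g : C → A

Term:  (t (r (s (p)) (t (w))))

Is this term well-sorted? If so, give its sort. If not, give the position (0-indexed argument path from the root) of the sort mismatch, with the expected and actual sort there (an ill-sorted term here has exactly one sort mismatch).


well-sorted; sort = B

      (p) : B
    (s (p)) : A
      (w) : C
    (t (w)) : B
  (r (s (p)) (t (w))) : C
(t (r (s (p)) (t (w)))) : B


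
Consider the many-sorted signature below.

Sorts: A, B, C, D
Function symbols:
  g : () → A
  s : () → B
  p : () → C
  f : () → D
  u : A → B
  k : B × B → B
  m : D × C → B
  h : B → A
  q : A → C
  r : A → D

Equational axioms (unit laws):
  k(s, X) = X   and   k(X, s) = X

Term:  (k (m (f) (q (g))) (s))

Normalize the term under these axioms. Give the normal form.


1. (k (m (f) (q (g))) (s))  →  (m (f) (q (g)))

normal form = (m (f) (q (g)))


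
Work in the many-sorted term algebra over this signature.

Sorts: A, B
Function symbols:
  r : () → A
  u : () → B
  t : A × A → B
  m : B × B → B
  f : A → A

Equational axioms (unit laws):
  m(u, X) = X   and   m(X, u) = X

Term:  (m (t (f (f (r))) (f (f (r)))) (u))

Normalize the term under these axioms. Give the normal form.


1. (m (t (f (f (r))) (f (f (r)))) (u))  →  (t (f (f (r))) (f (f (r))))

normal form = (t (f (f (r))) (f (f (r))))


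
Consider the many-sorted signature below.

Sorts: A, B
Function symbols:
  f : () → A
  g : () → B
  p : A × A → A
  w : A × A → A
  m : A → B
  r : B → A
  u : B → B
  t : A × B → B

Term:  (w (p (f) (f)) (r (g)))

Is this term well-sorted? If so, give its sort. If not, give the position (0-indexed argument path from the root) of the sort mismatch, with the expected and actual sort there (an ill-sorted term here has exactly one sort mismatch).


    (f) : A
    (f) : A
  (p (f) (f)) : A
    (g) : B
  (r (g)) : A
(w (p (f) (f)) (r (g))) : A

well-sorted; sort = A


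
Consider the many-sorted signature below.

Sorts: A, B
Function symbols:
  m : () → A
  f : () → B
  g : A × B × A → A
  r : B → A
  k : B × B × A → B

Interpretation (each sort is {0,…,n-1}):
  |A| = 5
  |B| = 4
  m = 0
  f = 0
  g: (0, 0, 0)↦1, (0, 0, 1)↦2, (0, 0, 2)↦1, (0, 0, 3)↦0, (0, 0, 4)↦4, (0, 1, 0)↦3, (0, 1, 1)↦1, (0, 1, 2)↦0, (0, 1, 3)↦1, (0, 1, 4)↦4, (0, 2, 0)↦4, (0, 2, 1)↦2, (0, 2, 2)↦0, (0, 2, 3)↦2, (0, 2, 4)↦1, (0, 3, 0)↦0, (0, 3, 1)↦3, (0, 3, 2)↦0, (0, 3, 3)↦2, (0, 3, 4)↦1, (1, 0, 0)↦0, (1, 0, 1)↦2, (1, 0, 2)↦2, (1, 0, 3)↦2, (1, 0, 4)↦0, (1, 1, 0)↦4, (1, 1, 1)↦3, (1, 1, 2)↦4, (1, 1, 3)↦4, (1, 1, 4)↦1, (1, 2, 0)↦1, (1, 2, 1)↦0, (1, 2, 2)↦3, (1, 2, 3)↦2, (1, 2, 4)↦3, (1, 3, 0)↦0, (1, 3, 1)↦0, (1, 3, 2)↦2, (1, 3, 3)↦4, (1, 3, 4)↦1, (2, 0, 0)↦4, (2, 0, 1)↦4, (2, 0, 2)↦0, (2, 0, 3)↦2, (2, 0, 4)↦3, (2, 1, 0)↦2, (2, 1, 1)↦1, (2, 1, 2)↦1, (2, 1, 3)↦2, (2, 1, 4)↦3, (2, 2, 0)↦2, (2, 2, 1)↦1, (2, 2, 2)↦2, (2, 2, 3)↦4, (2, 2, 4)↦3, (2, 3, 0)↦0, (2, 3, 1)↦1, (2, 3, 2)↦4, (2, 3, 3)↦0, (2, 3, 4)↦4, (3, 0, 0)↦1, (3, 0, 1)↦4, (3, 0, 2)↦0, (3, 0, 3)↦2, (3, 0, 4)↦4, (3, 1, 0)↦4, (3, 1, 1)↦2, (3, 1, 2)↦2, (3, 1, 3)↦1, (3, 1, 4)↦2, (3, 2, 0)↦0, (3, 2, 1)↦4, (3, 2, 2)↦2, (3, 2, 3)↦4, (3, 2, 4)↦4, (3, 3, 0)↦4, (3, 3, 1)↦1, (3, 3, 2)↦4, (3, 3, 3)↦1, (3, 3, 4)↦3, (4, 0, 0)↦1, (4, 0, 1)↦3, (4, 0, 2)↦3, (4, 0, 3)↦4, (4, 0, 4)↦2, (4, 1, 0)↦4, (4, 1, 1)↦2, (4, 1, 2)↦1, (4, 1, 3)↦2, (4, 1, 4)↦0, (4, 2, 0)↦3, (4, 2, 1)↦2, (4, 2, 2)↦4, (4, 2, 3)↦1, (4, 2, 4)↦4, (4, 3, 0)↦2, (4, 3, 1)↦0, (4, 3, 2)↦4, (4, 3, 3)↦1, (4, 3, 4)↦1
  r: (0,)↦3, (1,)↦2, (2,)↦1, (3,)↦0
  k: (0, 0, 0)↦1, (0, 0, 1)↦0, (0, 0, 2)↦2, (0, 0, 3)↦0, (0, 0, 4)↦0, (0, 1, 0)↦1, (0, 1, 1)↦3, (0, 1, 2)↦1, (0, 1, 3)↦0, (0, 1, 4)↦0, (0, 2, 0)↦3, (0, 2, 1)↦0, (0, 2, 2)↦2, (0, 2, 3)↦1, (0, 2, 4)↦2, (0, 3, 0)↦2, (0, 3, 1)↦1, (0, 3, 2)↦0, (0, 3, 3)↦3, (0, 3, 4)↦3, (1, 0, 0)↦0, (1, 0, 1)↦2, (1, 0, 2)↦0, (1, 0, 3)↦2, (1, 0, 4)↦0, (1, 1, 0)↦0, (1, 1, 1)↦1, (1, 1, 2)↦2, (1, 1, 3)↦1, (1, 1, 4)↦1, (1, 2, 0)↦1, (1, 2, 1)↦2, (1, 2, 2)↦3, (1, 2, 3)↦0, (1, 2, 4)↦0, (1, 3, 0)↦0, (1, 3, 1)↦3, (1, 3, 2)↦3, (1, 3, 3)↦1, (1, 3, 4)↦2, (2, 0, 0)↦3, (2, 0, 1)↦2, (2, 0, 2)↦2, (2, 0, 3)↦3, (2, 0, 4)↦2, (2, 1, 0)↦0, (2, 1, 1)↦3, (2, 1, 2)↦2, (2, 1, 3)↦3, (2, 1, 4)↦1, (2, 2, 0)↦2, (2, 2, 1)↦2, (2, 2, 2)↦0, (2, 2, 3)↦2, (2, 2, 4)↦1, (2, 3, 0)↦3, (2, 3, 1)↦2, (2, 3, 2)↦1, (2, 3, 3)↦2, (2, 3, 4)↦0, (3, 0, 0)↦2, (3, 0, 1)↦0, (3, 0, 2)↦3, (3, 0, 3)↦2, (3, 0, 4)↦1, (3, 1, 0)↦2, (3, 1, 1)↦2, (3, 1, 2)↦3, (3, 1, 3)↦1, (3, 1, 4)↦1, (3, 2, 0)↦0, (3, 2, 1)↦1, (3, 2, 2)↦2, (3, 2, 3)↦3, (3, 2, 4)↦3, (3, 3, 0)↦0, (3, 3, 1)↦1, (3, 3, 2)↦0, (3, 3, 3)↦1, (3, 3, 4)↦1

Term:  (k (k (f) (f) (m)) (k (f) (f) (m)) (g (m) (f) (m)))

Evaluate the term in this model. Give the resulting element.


  f = 0
  f = 0
  m = 0
  (k (f) (f) (m)) = k(0, 0, 0) = 1
  f = 0
  f = 0
  m = 0
  (k (f) (f) (m)) = k(0, 0, 0) = 1
  m = 0
  f = 0
  m = 0
  (g (m) (f) (m)) = g(0, 0, 0) = 1
  (k (k (f) (f) (m)) (k (f) (f) (m)) (g (m) (f) (m))) = k(1, 1, 1) = 1

value = 1


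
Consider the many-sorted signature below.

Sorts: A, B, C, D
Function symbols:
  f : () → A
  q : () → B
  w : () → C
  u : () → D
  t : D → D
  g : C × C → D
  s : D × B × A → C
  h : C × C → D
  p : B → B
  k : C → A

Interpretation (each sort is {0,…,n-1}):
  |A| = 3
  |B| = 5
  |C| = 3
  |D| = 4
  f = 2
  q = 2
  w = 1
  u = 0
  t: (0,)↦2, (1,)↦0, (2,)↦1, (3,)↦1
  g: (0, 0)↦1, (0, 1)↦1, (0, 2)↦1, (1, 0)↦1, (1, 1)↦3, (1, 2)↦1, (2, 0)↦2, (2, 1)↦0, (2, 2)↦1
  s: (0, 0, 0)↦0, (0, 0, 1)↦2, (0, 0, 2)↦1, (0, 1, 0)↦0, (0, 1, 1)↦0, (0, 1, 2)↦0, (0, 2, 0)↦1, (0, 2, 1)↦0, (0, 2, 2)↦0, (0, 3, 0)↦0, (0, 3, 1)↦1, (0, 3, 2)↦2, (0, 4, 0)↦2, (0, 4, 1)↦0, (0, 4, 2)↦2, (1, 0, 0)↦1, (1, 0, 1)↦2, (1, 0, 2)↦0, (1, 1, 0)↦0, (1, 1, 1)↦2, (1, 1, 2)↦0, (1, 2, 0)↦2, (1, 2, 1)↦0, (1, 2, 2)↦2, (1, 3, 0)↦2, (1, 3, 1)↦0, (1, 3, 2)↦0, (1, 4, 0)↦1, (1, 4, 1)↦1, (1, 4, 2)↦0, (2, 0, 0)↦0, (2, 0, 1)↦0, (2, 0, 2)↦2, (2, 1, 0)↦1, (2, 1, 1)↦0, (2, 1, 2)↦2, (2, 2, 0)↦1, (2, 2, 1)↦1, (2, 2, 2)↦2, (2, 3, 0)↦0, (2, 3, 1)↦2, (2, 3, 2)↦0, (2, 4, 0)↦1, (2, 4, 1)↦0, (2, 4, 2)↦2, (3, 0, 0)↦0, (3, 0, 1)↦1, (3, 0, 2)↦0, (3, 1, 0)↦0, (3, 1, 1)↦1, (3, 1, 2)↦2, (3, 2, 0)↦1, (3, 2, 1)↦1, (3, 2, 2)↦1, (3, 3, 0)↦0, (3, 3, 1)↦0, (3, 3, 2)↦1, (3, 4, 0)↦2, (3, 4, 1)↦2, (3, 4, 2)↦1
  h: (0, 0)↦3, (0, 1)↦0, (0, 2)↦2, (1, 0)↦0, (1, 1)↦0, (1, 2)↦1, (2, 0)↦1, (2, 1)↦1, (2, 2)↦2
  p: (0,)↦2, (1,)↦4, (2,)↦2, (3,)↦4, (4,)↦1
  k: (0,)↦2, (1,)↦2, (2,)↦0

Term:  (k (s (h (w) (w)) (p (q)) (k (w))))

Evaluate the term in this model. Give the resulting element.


  w = 1
  w = 1
  (h (w) (w)) = h(1, 1) = 0
  q = 2
  (p (q)) = p(2,) = 2
  w = 1
  (k (w)) = k(1,) = 2
  (s (h (w) (w)) (p (q)) (k (w))) = s(0, 2, 2) = 0
  (k (s (h (w) (w)) (p (q)) (k (w)))) = k(0,) = 2

value = 2


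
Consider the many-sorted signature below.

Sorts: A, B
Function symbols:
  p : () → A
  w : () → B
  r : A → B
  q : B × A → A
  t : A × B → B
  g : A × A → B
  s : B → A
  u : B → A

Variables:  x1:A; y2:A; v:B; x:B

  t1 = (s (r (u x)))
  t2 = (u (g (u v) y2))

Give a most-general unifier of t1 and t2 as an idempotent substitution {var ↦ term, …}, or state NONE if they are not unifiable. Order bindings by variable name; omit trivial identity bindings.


head clash or occurs-check failure — not unifiable

NONE (not unifiable)


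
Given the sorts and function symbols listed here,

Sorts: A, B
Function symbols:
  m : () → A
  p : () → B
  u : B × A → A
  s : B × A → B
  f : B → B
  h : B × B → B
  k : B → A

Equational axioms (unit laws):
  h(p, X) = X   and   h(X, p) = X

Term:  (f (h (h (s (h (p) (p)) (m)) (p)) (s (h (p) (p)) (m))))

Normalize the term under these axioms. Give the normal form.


normal form = (f (h (s (p) (m)) (s (p) (m))))

1. (f (h (h (s (h (p) (p)) (m)) (p)) (s (h (p) (p)) (m))))  →  (f (h (s (h (p) (p)) (m)) (s (h (p) (p)) (m))))
2. (f (h (s (h (p) (p)) (m)) (s (h (p) (p)) (m))))  →  (f (h (s (p) (m)) (s (h (p) (p)) (m))))
3. (f (h (s (p) (m)) (s (h (p) (p)) (m))))  →  (f (h (s (p) (m)) (s (p) (m))))


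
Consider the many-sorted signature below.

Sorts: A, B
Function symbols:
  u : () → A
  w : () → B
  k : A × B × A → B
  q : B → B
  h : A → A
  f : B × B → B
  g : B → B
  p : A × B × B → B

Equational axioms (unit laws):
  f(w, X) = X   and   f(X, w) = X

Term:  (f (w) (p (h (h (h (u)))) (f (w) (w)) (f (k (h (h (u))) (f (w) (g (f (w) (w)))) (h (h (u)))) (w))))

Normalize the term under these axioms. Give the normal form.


normal form = (p (h (h (h (u)))) (w) (k (h (h (u))) (g (w)) (h (h (u)))))

1. (f (w) (p (h (h (h (u)))) (f (w) (w)) (f (k (h (h (u))) (f (w) (g (f (w) (w)))) (h (h (u)))) (w))))  →  (p (h (h (h (u)))) (f (w) (w)) (f (k (h (h (u))) (f (w) (g (f (w) (w)))) (h (h (u)))) (w)))
2. (p (h (h (h (u)))) (f (w) (w)) (f (k (h (h (u))) (f (w) (g (f (w) (w)))) (h (h (u)))) (w)))  →  (p (h (h (h (u)))) (w) (f (k (h (h (u))) (f (w) (g (f (w) (w)))) (h (h (u)))) (w)))
3. (p (h (h (h (u)))) (w) (f (k (h (h (u))) (f (w) (g (f (w) (w)))) (h (h (u)))) (w)))  →  (p (h (h (h (u)))) (w) (k (h (h (u))) (f (w) (g (f (w) (w)))) (h (h (u)))))
4. (p (h (h (h (u)))) (w) (k (h (h (u))) (f (w) (g (f (w) (w)))) (h (h (u)))))  →  (p (h (h (h (u)))) (w) (k (h (h (u))) (g (f (w) (w))) (h (h (u)))))
5. (p (h (h (h (u)))) (w) (k (h (h (u))) (g (f (w) (w))) (h (h (u)))))  →  (p (h (h (h (u)))) (w) (k (h (h (u))) (g (w)) (h (h (u)))))


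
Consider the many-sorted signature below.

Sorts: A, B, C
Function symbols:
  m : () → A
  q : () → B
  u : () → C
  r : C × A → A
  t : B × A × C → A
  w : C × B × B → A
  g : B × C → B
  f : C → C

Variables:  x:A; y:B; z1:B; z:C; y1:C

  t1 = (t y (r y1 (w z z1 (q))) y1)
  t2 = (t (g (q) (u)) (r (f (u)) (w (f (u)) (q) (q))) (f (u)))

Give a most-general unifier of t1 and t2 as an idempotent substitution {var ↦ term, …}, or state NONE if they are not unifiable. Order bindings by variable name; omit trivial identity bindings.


{y ↦ (g (q) (u)), y1 ↦ (f (u)), z ↦ (f (u)), z1 ↦ (q)}


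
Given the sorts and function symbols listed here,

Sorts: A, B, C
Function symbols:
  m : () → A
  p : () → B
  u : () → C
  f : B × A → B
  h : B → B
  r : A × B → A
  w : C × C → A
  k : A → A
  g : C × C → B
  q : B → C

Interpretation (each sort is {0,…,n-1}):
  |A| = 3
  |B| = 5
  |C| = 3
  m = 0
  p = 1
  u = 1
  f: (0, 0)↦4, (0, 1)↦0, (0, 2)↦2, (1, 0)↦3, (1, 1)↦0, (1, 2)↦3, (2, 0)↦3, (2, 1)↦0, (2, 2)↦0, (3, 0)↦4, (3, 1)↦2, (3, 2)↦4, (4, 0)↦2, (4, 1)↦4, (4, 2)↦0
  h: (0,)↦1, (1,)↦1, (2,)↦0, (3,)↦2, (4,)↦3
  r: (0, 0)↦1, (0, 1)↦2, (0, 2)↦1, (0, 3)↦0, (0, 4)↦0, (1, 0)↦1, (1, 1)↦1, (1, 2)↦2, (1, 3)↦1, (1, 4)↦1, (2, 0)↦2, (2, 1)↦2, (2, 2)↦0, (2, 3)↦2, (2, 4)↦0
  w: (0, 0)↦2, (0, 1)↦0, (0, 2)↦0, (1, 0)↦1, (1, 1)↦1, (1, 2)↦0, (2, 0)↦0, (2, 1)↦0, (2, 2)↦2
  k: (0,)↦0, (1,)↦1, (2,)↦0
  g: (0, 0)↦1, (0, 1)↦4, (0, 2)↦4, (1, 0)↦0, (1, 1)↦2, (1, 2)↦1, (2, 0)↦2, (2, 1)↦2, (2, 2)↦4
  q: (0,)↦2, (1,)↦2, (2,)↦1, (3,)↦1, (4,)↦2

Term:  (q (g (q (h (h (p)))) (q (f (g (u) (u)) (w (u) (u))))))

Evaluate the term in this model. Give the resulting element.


  p = 1
  (h (p)) = h(1,) = 1
  (h (h (p))) = h(1,) = 1
  (q (h (h (p)))) = q(1,) = 2
  u = 1
  u = 1
  (g (u) (u)) = g(1, 1) = 2
  u = 1
  u = 1
  (w (u) (u)) = w(1, 1) = 1
  (f (g (u) (u)) (w (u) (u))) = f(2, 1) = 0
  (q (f (g (u) (u)) (w (u) (u)))) = q(0,) = 2
  (g (q (h (h (p)))) (q (f (g (u) (u)) (w (u) (u))))) = g(2, 2) = 4
  (q (g (q (h (h (p)))) (q (f (g (u) (u)) (w (u) (u)))))) = q(4,) = 2

value = 2


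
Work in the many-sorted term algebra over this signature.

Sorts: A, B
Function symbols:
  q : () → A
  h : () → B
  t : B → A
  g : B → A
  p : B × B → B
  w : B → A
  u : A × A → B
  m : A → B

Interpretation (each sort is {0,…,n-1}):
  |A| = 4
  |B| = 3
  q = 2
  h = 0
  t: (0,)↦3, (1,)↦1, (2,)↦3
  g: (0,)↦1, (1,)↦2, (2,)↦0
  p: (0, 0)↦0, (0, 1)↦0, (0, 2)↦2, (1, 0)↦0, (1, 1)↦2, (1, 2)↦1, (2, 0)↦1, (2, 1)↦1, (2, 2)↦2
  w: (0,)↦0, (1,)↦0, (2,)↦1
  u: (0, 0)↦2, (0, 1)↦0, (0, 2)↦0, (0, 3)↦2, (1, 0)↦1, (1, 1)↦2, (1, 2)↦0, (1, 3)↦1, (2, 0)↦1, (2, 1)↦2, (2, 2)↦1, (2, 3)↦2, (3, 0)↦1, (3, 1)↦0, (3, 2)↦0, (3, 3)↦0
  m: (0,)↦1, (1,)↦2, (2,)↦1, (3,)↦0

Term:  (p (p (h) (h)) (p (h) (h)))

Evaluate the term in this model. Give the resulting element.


  h = 0
  h = 0
  (p (h) (h)) = p(0, 0) = 0
  h = 0
  h = 0
  (p (h) (h)) = p(0, 0) = 0
  (p (p (h) (h)) (p (h) (h))) = p(0, 0) = 0

value = 0


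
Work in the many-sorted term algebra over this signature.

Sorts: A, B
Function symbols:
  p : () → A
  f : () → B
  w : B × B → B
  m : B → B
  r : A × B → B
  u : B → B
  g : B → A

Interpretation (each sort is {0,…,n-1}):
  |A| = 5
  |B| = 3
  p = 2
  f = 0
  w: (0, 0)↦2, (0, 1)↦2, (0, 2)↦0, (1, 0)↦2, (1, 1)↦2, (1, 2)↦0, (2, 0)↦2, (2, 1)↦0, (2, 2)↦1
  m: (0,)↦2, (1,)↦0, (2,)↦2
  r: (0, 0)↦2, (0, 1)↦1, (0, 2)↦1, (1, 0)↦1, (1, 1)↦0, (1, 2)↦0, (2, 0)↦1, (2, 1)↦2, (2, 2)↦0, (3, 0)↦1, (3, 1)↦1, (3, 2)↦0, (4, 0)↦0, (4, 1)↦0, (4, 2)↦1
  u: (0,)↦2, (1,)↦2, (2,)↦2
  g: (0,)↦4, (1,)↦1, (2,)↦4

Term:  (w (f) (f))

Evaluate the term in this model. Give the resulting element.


  f = 0
  f = 0
  (w (f) (f)) = w(0, 0) = 2

value = 2


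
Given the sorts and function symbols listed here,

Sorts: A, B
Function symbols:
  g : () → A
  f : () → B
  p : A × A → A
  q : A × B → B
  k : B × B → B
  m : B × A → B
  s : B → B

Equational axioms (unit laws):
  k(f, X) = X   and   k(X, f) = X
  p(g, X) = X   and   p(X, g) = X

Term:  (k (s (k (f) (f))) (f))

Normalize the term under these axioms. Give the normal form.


normal form = (s (f))

1. (k (s (k (f) (f))) (f))  →  (s (k (f) (f)))
2. (s (k (f) (f)))  →  (s (f))


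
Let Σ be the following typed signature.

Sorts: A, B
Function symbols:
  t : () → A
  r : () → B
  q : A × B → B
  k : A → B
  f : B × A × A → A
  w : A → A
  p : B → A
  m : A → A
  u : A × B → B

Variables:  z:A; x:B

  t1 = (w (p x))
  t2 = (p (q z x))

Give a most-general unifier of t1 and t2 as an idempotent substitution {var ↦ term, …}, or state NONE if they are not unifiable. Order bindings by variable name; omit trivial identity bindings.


head clash or occurs-check failure — not unifiable

NONE (not unifiable)


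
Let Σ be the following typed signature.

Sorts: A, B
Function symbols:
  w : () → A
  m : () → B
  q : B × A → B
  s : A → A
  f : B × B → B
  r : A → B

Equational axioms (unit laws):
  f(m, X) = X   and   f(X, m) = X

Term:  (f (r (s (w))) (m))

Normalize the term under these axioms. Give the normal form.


normal form = (r (s (w)))

1. (f (r (s (w))) (m))  →  (r (s (w)))


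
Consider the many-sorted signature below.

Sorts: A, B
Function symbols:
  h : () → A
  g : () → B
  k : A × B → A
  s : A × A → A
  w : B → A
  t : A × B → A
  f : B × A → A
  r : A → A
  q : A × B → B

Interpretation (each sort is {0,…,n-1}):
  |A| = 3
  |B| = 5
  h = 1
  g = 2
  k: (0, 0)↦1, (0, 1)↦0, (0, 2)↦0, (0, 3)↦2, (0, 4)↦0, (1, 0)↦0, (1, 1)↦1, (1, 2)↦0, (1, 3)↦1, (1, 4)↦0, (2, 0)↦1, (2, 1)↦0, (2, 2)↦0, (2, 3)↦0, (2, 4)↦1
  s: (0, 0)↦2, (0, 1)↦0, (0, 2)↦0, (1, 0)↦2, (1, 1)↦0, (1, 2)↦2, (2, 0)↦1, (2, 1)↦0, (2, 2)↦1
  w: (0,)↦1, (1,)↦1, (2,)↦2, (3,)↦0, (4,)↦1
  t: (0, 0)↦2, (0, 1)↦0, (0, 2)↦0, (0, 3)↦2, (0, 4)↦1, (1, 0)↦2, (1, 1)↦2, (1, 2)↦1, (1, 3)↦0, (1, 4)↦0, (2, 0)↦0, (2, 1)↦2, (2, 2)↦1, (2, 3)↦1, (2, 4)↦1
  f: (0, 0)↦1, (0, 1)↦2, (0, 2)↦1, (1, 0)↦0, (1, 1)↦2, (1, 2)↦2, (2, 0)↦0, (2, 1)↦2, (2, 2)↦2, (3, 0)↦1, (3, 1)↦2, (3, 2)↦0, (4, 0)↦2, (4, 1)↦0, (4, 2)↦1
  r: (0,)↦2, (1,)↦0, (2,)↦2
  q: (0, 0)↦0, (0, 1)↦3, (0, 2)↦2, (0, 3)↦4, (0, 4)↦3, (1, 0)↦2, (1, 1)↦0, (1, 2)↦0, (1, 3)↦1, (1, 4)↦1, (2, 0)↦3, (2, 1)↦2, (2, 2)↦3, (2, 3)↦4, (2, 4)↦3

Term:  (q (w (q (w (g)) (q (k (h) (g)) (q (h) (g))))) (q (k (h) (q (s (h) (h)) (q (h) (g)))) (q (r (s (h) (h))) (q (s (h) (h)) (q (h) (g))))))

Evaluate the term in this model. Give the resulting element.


  g = 2
  (w (g)) = w(2,) = 2
  h = 1
  g = 2
  (k (h) (g)) = k(1, 2) = 0
  h = 1
  g = 2
  (q (h) (g)) = q(1, 2) = 0
  (q (k (h) (g)) (q (h) (g))) = q(0, 0) = 0
  (q (w (g)) (q (k (h) (g)) (q (h) (g)))) = q(2, 0) = 3
  (w (q (w (g)) (q (k (h) (g)) (q (h) (g))))) = w(3,) = 0
  h = 1
  h = 1
  h = 1
  (s (h) (h)) = s(1, 1) = 0
  h = 1
  g = 2
  (q (h) (g)) = q(1, 2) = 0
  (q (s (h) (h)) (q (h) (g))) = q(0, 0) = 0
  (k (h) (q (s (h) (h)) (q (h) (g)))) = k(1, 0) = 0
  h = 1
  h = 1
  (s (h) (h)) = s(1, 1) = 0
  (r (s (h) (h))) = r(0,) = 2
  h = 1
  h = 1
  (s (h) (h)) = s(1, 1) = 0
  h = 1
  g = 2
  (q (h) (g)) = q(1, 2) = 0
  (q (s (h) (h)) (q (h) (g))) = q(0, 0) = 0
  (q (r (s (h) (h))) (q (s (h) (h)) (q (h) (g)))) = q(2, 0) = 3
  (q (k (h) (q (s (h) (h)) (q (h) (g)))) (q (r (s (h) (h))) (q (s (h) (h)) (q (h) (g))))) = q(0, 3) = 4
  (q (w (q (w (g)) (q (k (h) (g)) (q (h) (g))))) (q (k (h) (q (s (h) (h)) (q (h) (g)))) (q (r (s (h) (h))) (q (s (h) (h)) (q (h) (g)))))) = q(0, 4) = 3

value = 3


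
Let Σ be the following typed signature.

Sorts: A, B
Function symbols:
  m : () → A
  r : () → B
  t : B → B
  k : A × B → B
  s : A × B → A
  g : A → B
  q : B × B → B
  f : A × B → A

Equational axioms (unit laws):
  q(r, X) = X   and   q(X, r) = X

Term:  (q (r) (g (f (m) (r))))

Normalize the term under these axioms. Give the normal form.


1. (q (r) (g (f (m) (r))))  →  (g (f (m) (r)))

normal form = (g (f (m) (r)))


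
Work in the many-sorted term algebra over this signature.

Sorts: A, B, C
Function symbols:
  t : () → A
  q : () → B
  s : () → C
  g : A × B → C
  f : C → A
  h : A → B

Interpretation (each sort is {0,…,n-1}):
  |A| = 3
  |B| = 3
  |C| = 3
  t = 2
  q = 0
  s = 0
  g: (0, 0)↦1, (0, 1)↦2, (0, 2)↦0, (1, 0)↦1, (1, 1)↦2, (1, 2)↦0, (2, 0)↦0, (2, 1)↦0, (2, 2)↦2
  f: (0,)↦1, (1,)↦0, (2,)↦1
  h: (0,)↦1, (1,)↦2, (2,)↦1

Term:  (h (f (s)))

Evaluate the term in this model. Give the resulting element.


  s = 0
  (f (s)) = f(0,) = 1
  (h (f (s))) = h(1,) = 2

value = 2


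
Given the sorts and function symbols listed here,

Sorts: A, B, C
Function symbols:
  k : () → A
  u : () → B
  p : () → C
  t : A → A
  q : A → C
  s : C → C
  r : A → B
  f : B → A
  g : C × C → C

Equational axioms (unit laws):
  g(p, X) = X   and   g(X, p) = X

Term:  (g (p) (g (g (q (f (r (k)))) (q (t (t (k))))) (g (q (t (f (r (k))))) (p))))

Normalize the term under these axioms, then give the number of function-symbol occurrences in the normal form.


1. (g (p) (g (g (q (f (r (k)))) (q (t (t (k))))) (g (q (t (f (r (k))))) (p))))  →  (g (g (q (f (r (k)))) (q (t (t (k))))) (g (q (t (f (r (k))))) (p)))
2. (g (g (q (f (r (k)))) (q (t (t (k))))) (g (q (t (f (r (k))))) (p)))  →  (g (g (q (f (r (k)))) (q (t (t (k))))) (q (t (f (r (k))))))
normal form: (g (g (q (f (r (k)))) (q (t (t (k))))) (q (t (f (r (k))))))

size = 15


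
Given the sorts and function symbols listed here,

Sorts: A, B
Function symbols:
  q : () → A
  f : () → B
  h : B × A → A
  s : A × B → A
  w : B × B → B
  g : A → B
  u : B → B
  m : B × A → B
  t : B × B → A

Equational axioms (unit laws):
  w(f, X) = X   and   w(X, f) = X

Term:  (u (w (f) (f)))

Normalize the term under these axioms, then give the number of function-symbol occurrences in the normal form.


1. (u (w (f) (f)))  →  (u (f))
normal form: (u (f))

size = 2


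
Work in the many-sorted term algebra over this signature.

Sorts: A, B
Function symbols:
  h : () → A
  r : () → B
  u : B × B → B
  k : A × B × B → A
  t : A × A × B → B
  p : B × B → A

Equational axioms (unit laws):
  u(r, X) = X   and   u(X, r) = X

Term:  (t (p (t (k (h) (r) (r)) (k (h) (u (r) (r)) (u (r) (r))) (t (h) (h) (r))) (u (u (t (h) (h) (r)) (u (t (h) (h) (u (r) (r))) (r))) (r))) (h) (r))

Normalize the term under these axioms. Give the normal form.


1. (t (p (t (k (h) (r) (r)) (k (h) (u (r) (r)) (u (r) (r))) (t (h) (h) (r))) (u (u (t (h) (h) (r)) (u (t (h) (h) (u (r) (r))) (r))) (r))) (h) (r))  →  (t (p (t (k (h) (r) (r)) (k (h) (r) (u (r) (r))) (t (h) (h) (r))) (u (u (t (h) (h) (r)) (u (t (h) (h) (u (r) (r))) (r))) (r))) (h) (r))
2. (t (p (t (k (h) (r) (r)) (k (h) (r) (u (r) (r))) (t (h) (h) (r))) (u (u (t (h) (h) (r)) (u (t (h) (h) (u (r) (r))) (r))) (r))) (h) (r))  →  (t (p (t (k (h) (r) (r)) (k (h) (r) (r)) (t (h) (h) (r))) (u (u (t (h) (h) (r)) (u (t (h) (h) (u (r) (r))) (r))) (r))) (h) (r))
3. (t (p (t (k (h) (r) (r)) (k (h) (r) (r)) (t (h) (h) (r))) (u (u (t (h) (h) (r)) (u (t (h) (h) (u (r) (r))) (r))) (r))) (h) (r))  →  (t (p (t (k (h) (r) (r)) (k (h) (r) (r)) (t (h) (h) (r))) (u (t (h) (h) (r)) (u (t (h) (h) (u (r) (r))) (r)))) (h) (r))
4. (t (p (t (k (h) (r) (r)) (k (h) (r) (r)) (t (h) (h) (r))) (u (t (h) (h) (r)) (u (t (h) (h) (u (r) (r))) (r)))) (h) (r))  →  (t (p (t (k (h) (r) (r)) (k (h) (r) (r)) (t (h) (h) (r))) (u (t (h) (h) (r)) (t (h) (h) (u (r) (r))))) (h) (r))
5. (t (p (t (k (h) (r) (r)) (k (h) (r) (r)) (t (h) (h) (r))) (u (t (h) (h) (r)) (t (h) (h) (u (r) (r))))) (h) (r))  →  (t (p (t (k (h) (r) (r)) (k (h) (r) (r)) (t (h) (h) (r))) (u (t (h) (h) (r)) (t (h) (h) (r)))) (h) (r))

normal form = (t (p (t (k (h) (r) (r)) (k (h) (r) (r)) (t (h) (h) (r))) (u (t (h) (h) (r)) (t (h) (h) (r)))) (h) (r))


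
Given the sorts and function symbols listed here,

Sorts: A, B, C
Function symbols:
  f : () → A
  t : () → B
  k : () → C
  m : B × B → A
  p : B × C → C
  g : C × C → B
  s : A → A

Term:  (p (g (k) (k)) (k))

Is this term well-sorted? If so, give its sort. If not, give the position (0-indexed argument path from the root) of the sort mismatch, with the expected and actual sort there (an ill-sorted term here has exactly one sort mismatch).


    (k) : C
    (k) : C
  (g (k) (k)) : B
  (k) : C
(p (g (k) (k)) (k)) : C

well-sorted; sort = C


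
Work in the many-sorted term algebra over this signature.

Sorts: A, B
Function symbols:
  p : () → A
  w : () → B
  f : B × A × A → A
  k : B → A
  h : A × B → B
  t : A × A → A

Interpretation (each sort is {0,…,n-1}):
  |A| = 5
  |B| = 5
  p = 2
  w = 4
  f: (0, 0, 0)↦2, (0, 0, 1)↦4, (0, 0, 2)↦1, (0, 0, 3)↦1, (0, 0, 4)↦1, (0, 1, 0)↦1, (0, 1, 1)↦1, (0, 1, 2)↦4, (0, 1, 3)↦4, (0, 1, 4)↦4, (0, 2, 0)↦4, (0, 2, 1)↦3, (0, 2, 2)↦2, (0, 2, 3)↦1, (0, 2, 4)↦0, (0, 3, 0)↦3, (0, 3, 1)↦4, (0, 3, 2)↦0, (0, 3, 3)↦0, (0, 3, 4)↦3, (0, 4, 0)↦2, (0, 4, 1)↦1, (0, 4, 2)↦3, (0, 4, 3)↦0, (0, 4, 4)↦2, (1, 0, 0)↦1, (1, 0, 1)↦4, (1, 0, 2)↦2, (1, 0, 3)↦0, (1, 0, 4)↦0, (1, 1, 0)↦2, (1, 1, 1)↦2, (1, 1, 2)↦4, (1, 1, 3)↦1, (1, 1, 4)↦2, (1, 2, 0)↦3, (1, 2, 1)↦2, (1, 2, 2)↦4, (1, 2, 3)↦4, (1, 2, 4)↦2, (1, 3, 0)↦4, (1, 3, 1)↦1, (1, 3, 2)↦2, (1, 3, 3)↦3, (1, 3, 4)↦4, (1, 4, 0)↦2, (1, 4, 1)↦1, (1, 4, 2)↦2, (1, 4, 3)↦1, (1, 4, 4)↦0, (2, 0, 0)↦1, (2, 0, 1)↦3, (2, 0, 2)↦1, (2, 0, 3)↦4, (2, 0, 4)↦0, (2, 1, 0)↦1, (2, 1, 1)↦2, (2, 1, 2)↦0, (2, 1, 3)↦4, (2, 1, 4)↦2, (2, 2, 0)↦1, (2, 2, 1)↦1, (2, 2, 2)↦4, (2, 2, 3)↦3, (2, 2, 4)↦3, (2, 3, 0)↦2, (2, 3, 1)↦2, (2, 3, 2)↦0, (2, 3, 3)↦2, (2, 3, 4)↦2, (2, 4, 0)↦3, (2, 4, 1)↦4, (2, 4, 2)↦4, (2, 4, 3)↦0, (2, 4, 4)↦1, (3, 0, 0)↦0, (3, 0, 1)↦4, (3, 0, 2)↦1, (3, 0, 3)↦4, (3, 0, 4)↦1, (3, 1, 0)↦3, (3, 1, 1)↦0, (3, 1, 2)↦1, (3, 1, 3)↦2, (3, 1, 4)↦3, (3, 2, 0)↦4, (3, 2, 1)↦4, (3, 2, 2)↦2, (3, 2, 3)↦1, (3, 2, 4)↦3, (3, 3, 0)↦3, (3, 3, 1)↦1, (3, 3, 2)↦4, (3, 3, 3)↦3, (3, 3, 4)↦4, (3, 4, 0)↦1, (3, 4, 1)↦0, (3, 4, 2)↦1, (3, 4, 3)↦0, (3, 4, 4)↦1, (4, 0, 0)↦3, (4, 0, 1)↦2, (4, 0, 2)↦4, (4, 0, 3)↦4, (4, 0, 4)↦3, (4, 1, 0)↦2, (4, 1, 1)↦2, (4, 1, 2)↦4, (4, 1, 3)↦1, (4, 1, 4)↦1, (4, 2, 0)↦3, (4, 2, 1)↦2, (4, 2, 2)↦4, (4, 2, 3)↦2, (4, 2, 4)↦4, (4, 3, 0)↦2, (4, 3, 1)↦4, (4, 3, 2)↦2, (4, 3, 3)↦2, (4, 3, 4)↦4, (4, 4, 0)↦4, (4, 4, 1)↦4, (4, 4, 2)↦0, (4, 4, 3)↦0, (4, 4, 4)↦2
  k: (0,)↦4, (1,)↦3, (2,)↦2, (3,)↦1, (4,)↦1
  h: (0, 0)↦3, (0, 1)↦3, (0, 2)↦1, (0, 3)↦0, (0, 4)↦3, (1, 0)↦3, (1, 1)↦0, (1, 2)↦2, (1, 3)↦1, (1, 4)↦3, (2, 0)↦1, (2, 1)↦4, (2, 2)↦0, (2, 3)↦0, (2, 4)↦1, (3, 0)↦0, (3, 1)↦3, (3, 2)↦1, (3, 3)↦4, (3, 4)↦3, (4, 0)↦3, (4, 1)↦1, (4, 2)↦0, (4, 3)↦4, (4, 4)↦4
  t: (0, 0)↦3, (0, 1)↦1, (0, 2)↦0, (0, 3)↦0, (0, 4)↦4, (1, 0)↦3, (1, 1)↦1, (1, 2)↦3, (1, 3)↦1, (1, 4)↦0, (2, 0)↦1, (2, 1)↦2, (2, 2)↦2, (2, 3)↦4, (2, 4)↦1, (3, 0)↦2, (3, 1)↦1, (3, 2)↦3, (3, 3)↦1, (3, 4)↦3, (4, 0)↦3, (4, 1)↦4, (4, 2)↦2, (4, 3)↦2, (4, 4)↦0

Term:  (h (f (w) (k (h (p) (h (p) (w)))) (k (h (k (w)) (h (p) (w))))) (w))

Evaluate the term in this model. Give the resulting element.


  w = 4
  p = 2
  p = 2
  w = 4
  (h (p) (w)) = h(2, 4) = 1
  (h (p) (h (p) (w))) = h(2, 1) = 4
  (k (h (p) (h (p) (w)))) = k(4,) = 1
  w = 4
  (k (w)) = k(4,) = 1
  p = 2
  w = 4
  (h (p) (w)) = h(2, 4) = 1
  (h (k (w)) (h (p) (w))) = h(1, 1) = 0
  (k (h (k (w)) (h (p) (w)))) = k(0,) = 4
  (f (w) (k (h (p) (h (p) (w)))) (k (h (k (w)) (h (p) (w))))) = f(4, 1, 4) = 1
  w = 4
  (h (f (w) (k (h (p) (h (p) (w)))) (k (h (k (w)) (h (p) (w))))) (w)) = h(1, 4) = 3

value = 3


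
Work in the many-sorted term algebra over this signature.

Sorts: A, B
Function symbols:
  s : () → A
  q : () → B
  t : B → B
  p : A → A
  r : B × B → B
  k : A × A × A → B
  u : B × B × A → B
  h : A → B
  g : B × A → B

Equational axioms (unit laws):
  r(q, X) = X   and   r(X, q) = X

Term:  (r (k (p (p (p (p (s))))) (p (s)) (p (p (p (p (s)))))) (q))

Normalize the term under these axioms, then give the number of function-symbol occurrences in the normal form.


size = 13

1. (r (k (p (p (p (p (s))))) (p (s)) (p (p (p (p (s)))))) (q))  →  (k (p (p (p (p (s))))) (p (s)) (p (p (p (p (s))))))
normal form: (k (p (p (p (p (s))))) (p (s)) (p (p (p (p (s))))))


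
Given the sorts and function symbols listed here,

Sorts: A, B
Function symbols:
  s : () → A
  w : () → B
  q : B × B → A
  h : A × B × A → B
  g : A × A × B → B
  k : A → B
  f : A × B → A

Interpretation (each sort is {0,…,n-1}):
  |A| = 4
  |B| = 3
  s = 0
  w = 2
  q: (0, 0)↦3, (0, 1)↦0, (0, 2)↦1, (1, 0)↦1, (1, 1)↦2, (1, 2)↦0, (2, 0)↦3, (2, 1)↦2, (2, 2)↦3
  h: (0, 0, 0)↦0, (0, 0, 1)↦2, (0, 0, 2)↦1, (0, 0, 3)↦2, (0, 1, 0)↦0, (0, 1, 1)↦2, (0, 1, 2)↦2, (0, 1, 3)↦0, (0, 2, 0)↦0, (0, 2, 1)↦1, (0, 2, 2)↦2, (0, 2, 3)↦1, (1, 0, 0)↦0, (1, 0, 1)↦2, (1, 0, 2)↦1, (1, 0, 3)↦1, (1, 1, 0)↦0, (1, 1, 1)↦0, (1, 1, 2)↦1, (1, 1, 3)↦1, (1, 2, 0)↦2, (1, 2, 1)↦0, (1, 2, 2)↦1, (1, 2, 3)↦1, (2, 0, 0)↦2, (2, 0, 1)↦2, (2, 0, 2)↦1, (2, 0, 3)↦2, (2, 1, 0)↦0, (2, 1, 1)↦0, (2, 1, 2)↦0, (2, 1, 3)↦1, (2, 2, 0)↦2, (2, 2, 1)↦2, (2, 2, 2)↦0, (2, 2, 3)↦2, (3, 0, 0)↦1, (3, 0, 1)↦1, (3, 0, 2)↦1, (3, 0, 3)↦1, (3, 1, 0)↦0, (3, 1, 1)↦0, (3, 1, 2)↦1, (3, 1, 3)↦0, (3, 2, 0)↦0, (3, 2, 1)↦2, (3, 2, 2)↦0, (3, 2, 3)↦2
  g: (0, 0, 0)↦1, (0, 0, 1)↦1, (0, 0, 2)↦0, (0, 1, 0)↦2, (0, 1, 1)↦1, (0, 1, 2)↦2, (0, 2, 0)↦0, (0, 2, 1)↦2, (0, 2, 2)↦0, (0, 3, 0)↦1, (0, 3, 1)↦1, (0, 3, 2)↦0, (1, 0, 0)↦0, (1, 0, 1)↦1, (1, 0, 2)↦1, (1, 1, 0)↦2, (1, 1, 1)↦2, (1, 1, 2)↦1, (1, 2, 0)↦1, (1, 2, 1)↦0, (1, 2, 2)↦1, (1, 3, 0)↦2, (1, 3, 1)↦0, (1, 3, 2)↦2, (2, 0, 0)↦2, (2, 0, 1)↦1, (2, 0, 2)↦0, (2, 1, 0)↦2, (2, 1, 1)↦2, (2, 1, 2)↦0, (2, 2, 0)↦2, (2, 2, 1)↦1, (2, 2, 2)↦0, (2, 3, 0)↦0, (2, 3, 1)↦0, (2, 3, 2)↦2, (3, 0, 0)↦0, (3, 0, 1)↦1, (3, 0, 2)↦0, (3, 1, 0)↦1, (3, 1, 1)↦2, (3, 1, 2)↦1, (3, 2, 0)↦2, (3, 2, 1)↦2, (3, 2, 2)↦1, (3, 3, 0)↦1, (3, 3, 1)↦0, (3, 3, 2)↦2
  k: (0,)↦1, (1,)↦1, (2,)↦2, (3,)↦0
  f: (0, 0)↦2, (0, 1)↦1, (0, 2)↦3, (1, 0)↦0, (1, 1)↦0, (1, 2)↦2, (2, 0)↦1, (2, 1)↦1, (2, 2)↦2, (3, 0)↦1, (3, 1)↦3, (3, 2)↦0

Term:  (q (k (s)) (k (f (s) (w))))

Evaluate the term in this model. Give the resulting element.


value = 1

  s = 0
  (k (s)) = k(0,) = 1
  s = 0
  w = 2
  (f (s) (w)) = f(0, 2) = 3
  (k (f (s) (w))) = k(3,) = 0
  (q (k (s)) (k (f (s) (w)))) = q(1, 0) = 1
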